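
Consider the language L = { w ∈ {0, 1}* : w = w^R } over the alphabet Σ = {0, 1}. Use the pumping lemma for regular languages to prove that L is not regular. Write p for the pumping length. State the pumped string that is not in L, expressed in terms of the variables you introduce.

Suppose for contradiction that L is regular, and let p be the pumping length.
Take w = 0^p 1 0^p, a palindrome of length 2p+1 ≥ p.
The pumping lemma gives a decomposition w = xyz where |xy| ≤ p and |y| ≥ 1.
Because |xy| ≤ p and w begins with p copies of 0, we have y = 0^k with 1 ≤ k ≤ p.
Pump with i = 2: xy^2z = 0^{p+k} 1 0^p. Its reverse is 0^p 1 0^{p+k}, which differs from xy^2z since k ≥ 1. So xy^2z is not a palindrome and xy^2z ∉ L.
Contradiction. Therefore L is not regular.

0^{p+k} 1 0^p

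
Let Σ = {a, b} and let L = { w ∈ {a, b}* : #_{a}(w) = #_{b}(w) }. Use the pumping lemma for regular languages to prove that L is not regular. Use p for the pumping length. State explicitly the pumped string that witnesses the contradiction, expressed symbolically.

a^{p+k} b^p

Assume L is regular; let p be its pumping constant.
Choose w = a^p b^p ∈ L with |w| = 2p ≥ p.
By the pumping lemma, w = xyz with |xy| ≤ p and y is nonempty.
Because |xy| ≤ p and w begins with p copies of a, we have y = a^k with 1 ≤ k ≤ p.
Pump with i = 2: xy^2z = a^{p+k} b^p has p+k occurrences of a but only p of b. Since k ≥ 1 the counts differ, so xy^2z ∉ L.
Contradiction. Therefore L is not regular.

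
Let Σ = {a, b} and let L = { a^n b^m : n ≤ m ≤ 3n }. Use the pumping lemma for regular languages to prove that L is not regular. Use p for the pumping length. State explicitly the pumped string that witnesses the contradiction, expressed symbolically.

a^{p+k} b^p

Assume L is regular; let p be its pumping constant.
Take w = a^p b^p ∈ L (since p ≤ p ≤ 3p), with |w| = 2p ≥ p.
Write w = xyz as guaranteed by the lemma, with |xy| ≤ p and |y| ≥ 1.
The first p characters of w are a's, so xy (and hence y) consists only of a's. Write y = a^k, 1 ≤ k ≤ p.
Pump with i = 2: xy^2z = a^{p+k} b^p. Now n = p+k > p = m, so the condition n ≤ m fails. Thus xy^2z ∉ L.
This is a contradiction; hence L is not regular.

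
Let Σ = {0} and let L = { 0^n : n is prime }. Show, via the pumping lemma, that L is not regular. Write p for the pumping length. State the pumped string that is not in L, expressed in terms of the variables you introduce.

Assume L is regular. Let p be the pumping length given by the pumping lemma.
Let q be a prime with q ≥ p+2 (infinitely many primes exist), and take w = 0^q ∈ L with |w| = q ≥ p.
Write w = xyz as guaranteed by the lemma, with |xy| ≤ p and |y| > 0.
Then y = 0^k for some k with 1 ≤ k ≤ p.
Since 1 ≤ k ≤ p, |xz| = q-k. Pump with i = q+1: |xy^{q+1}z| = (q-k)+(q+1)k = q+qk = q(1+k), which is composite (both factors ≥ 2). So xy^{q+1}z = 0^{q(1+k)} ∉ L.
Contradiction. Therefore L is not regular.

0^{q(1+k)}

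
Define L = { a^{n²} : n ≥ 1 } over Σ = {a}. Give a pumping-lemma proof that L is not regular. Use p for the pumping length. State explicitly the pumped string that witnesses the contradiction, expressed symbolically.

a^{p²+k}

Assume L is regular. Let p be the pumping length given by the pumping lemma.
Take w = a^{p²} ∈ L with |w| = p² ≥ p.
The pumping lemma gives a decomposition w = xyz where |xy| ≤ p and |y| > 0.
Then y = a^k for some k with 1 ≤ k ≤ p.
Pump with i = 2: xy^2z = a^{p²+k}. Since 1 ≤ k ≤ p, p² < p²+k ≤ p²+p < (p+1)², so p²+k lies strictly between consecutive squares and is not a perfect square. So xy^2z ∉ L.
This contradicts the pumping lemma, so L is not regular.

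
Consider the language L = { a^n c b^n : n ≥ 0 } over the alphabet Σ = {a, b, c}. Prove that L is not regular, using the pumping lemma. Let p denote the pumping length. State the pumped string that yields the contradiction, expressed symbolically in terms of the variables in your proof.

Toward a contradiction, assume L is regular with pumping length p.
Take w = a^p c b^p ∈ L with |w| = 2p+1 ≥ p.
Write w = xyz as guaranteed by the lemma, with |xy| ≤ p and y is nonempty.
Since the first p symbols of w are all a's and |xy| ≤ p, y lies entirely in the leading a-block: y = a^k for some k with 1 ≤ k ≤ p.
Pump with i = 2: xy^2z = a^{p+k} c b^p, which would require p+k = p. But k ≥ 1, so xy^2z ∉ L.
This contradicts the pumping lemma, so L is not regular.

a^{p+k} c b^p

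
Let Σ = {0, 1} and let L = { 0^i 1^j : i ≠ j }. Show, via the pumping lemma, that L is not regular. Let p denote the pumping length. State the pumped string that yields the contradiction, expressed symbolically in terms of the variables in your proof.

Suppose for contradiction that L is regular, and let p be the pumping length.
Choose w = 0^p 1^{p+p!}. Since p ≠ p+p!, w ∈ L; and |w| ≥ p.
The pumping lemma gives a decomposition w = xyz where |xy| ≤ p and y is nonempty.
Since the first p symbols of w are all 0's and |xy| ≤ p, y lies entirely in the leading 0-block: y = 0^k for some k with 1 ≤ k ≤ p.
Since 1 ≤ k ≤ p, k divides p!; set t = 1 + p!/k. Then xy^t z has p + (p!/k)·k = p + p! copies of 0. Now the 0-count equals the 1-count, so i ≠ j fails. So xy^t z = 0^{p+p!} 1^{p+p!} ∉ L.
This is a contradiction; hence L is not regular.

0^{p+p!} 1^{p+p!}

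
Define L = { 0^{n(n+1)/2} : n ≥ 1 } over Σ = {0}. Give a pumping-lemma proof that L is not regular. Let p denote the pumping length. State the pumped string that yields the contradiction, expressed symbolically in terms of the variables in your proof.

0^{p(p+1)/2+k}

Assume L is regular. Let p be the pumping length given by the pumping lemma.
Take w = 0^{p(p+1)/2} ∈ L with |w| = p(p+1)/2 ≥ p.
By the pumping lemma, w = xyz with |xy| ≤ p and |y| ≥ 1.
Then y = 0^k for some k with 1 ≤ k ≤ p.
Pump with i = 2: xy^2z = 0^{p(p+1)/2+k}. Since 1 ≤ k ≤ p, p(p+1)/2 < p(p+1)/2+k ≤ p(p+1)/2+p < (p+1)(p+2)/2, so p(p+1)/2+k is strictly between consecutive triangular numbers. So xy^2z ∉ L.
This contradicts the pumping lemma, so L is not regular.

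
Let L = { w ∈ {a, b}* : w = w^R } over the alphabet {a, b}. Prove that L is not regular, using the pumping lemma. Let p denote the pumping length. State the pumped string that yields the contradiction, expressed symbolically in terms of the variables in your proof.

Assume L is regular; let p be its pumping constant.
Take w = a^p b a^p, a palindrome of length 2p+1 ≥ p.
Write w = xyz as guaranteed by the lemma, with |xy| ≤ p and |y| ≥ 1.
Because |xy| ≤ p and w begins with p copies of a, we have y = a^k with 1 ≤ k ≤ p.
Pump with i = 2: xy^2z = a^{p+k} b a^p. Its reverse is a^p b a^{p+k}, which differs from xy^2z since k ≥ 1. So xy^2z is not a palindrome and xy^2z ∉ L.
Contradiction. Therefore L is not regular.

a^{p+k} b a^p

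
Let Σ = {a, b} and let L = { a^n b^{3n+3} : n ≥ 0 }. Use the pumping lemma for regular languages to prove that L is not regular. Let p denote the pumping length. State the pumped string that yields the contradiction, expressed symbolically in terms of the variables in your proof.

a^{p+k} b^{3p+3}

Assume L is regular. Let p be the pumping length given by the pumping lemma.
Let w = a^p b^{3p+3} ∈ L; note |w| = 4p+3 ≥ p.
Write w = xyz as guaranteed by the lemma, with |xy| ≤ p and y is nonempty.
The first p characters of w are a's, so xy (and hence y) consists only of a's. Write y = a^k, 1 ≤ k ≤ p.
Pump with i = 2: xy^2z = a^{p+k} b^{3p+3}. For this to lie in L we would need 3p+3 = 3(p+k)+3, which forces k = 0. But k ≥ 1, so xy^2z ∉ L.
Contradiction. Therefore L is not regular.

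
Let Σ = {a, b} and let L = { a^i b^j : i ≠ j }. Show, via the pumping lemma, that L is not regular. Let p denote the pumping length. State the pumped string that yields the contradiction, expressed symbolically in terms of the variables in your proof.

Assume L is regular; let p be its pumping constant.
Choose w = a^p b^{p+p!}. Since p ≠ p+p!, w ∈ L; and |w| ≥ p.
The pumping lemma gives a decomposition w = xyz where |xy| ≤ p and |y| > 0.
Because |xy| ≤ p and w begins with p copies of a, we have y = a^k with 1 ≤ k ≤ p.
Since 1 ≤ k ≤ p, k divides p!; set t = 1 + p!/k. Then xy^t z has p + (p!/k)·k = p + p! copies of a. Now the a-count equals the b-count, so i ≠ j fails. So xy^t z = a^{p+p!} b^{p+p!} ∉ L.
This contradicts the pumping lemma, so L is not regular.

a^{p+p!} b^{p+p!}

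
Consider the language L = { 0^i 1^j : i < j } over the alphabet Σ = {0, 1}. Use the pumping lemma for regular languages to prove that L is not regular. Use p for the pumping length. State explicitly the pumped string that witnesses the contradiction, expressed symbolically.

Toward a contradiction, assume L is regular with pumping length p.
Choose w = 0^p 1^{p+1} ∈ L, with |w| = 2p+1 ≥ p.
The pumping lemma gives a decomposition w = xyz where |xy| ≤ p and |y| > 0.
Because |xy| ≤ p and w begins with p copies of 0, we have y = 0^k with 1 ≤ k ≤ p.
Consider xy^2z = 0^{p+k} 1^{p+1}. Since k ≥ 1, the 0-count p+k is at least p+1, so i < j fails; thus xy^2z ∉ L.
Contradiction. Therefore L is not regular.

0^{p+k} 1^{p+1}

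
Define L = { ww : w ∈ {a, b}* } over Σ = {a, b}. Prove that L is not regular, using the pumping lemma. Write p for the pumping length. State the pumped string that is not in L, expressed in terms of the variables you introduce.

Assume L is regular. Let p be the pumping length given by the pumping lemma.
Take w = a^p b^p a^p b^p = uu where u = a^pb^p; then w ∈ L and |w| = 4p ≥ p.
By the pumping lemma, w = xyz with |xy| ≤ p and |y| > 0.
Because |xy| ≤ p and w begins with p copies of a, we have y = a^k with 1 ≤ k ≤ p.
Pump with i = 2: xy^2z = a^{p+k} b^p a^p b^p, of length 4p+k. Suppose this equals vv. The string starts with a and ends with b, so v does too; thus the boundary between the two copies of v is a b→a transition. There is exactly one such transition, at position 2p+k, so |v| = 2p+k and |vv| = 4p+2k ≠ 4p+k since k ≥ 1. So xy^2z ∉ L.
This contradicts the pumping lemma, so L is not regular.

a^{p+k} b^p a^p b^p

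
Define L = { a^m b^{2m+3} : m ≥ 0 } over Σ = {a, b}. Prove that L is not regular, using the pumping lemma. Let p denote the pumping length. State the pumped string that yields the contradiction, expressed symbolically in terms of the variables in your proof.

a^{p+k} b^{2p+3}

Assume L is regular; let p be its pumping constant.
Take w = a^p b^{2p+3}. Then w ∈ L and |w| = 3p+3 ≥ p.
The pumping lemma gives a decomposition w = xyz where |xy| ≤ p and |y| > 0.
Since the first p symbols of w are all a's and |xy| ≤ p, y lies entirely in the leading a-block: y = a^k for some k with 1 ≤ k ≤ p.
Pump with i = 2: xy^2z = a^{p+k} b^{2p+3}. For this to lie in L we would need 2p+3 = 2(p+k)+3, which forces k = 0. But k ≥ 1, so xy^2z ∉ L.
Contradiction. Therefore L is not regular.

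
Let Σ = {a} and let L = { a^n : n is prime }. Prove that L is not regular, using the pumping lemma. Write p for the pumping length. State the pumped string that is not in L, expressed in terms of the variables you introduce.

Suppose for contradiction that L is regular, and let p be the pumping length.
Let q be a prime with q ≥ p+2 (infinitely many primes exist), and take w = a^q ∈ L with |w| = q ≥ p.
By the pumping lemma, w = xyz with |xy| ≤ p and |y| ≥ 1.
Then y = a^k for some k with 1 ≤ k ≤ p.
Since 1 ≤ k ≤ p, |xz| = q-k. Pump with i = q+1: |xy^{q+1}z| = (q-k)+(q+1)k = q+qk = q(1+k), which is composite (both factors ≥ 2). So xy^{q+1}z = a^{q(1+k)} ∉ L.
This contradicts the pumping lemma, so L is not regular.

a^{q(1+k)}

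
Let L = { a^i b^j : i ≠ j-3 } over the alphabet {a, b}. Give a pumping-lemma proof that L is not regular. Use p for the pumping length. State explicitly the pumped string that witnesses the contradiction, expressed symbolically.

a^{p+p!} b^{p+p!+3}

Suppose for contradiction that L is regular, and let p be the pumping length.
Choose w = a^p b^{p+p!+3}. Since p ≠ (p+p!+3)-3 = p+p!, w ∈ L; and |w| ≥ p.
The pumping lemma gives a decomposition w = xyz where |xy| ≤ p and |y| > 0.
The first p characters of w are a's, so xy (and hence y) consists only of a's. Write y = a^k, 1 ≤ k ≤ p.
Since 1 ≤ k ≤ p, k divides p!; set t = 1 + p!/k. Then xy^t z has p + (p!/k)·k = p + p! copies of a. Now the a-count is p+p! and (b-count)-3 = (p+p!+3)-3 = p+p!, so i ≠ j-3 fails. So xy^t z = a^{p+p!} b^{p+p!+3} ∉ L.
Contradiction. Therefore L is not regular.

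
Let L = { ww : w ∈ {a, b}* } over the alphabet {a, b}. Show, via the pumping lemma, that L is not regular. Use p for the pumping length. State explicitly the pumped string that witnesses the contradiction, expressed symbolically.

Assume L is regular; let p be its pumping constant.
Take w = a^p b^p a^p b^p = uu where u = a^pb^p; then w ∈ L and |w| = 4p ≥ p.
By the pumping lemma, w = xyz with |xy| ≤ p and |y| ≥ 1.
Since the first p symbols of w are all a's and |xy| ≤ p, y lies entirely in the leading a-block: y = a^k for some k with 1 ≤ k ≤ p.
Pump with i = 2: xy^2z = a^{p+k} b^p a^p b^p, of length 4p+k. Suppose this equals vv. The string starts with a and ends with b, so v does too; thus the boundary between the two copies of v is a b→a transition. There is exactly one such transition, at position 2p+k, so |v| = 2p+k and |vv| = 4p+2k ≠ 4p+k since k ≥ 1. So xy^2z ∉ L.
Contradiction. Therefore L is not regular.

a^{p+k} b^p a^p b^p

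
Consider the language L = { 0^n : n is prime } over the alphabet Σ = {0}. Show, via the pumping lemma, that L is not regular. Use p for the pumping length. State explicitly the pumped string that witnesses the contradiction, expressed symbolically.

Assume L is regular; let p be its pumping constant.
Let q be a prime with q ≥ p+2 (infinitely many primes exist), and take w = 0^q ∈ L with |w| = q ≥ p.
Write w = xyz as guaranteed by the lemma, with |xy| ≤ p and y is nonempty.
Then y = 0^k for some k with 1 ≤ k ≤ p.
Since 1 ≤ k ≤ p, |xz| = q-k. Pump with i = q+1: |xy^{q+1}z| = (q-k)+(q+1)k = q+qk = q(1+k), which is composite (both factors ≥ 2). So xy^{q+1}z = 0^{q(1+k)} ∉ L.
This contradicts the pumping lemma, so L is not regular.

0^{q(1+k)}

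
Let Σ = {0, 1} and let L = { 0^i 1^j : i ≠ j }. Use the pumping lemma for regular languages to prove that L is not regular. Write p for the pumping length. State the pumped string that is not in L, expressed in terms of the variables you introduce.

0^{p+p!} 1^{p+p!}

Suppose for contradiction that L is regular, and let p be the pumping length.
Choose w = 0^p 1^{p+p!}. Since p ≠ p+p!, w ∈ L; and |w| ≥ p.
By the pumping lemma, w = xyz with |xy| ≤ p and |y| > 0.
Because |xy| ≤ p and w begins with p copies of 0, we have y = 0^k with 1 ≤ k ≤ p.
Since 1 ≤ k ≤ p, k divides p!; set t = 1 + p!/k. Then xy^t z has p + (p!/k)·k = p + p! copies of 0. Now the 0-count equals the 1-count, so i ≠ j fails. So xy^t z = 0^{p+p!} 1^{p+p!} ∉ L.
Contradiction. Therefore L is not regular.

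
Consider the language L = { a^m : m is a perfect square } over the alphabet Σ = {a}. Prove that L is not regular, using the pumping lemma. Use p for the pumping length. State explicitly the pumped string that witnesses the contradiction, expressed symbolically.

Toward a contradiction, assume L is regular with pumping length p.
Take w = a^{p²} ∈ L with |w| = p² ≥ p.
Write w = xyz as guaranteed by the lemma, with |xy| ≤ p and |y| > 0.
Then y = a^k for some k with 1 ≤ k ≤ p.
Pump with i = 2: xy^2z = a^{p²+k}. Since 1 ≤ k ≤ p, p² < p²+k ≤ p²+p < (p+1)², so p²+k lies strictly between consecutive squares and is not a perfect square. So xy^2z ∉ L.
This is a contradiction; hence L is not regular.

a^{p²+k}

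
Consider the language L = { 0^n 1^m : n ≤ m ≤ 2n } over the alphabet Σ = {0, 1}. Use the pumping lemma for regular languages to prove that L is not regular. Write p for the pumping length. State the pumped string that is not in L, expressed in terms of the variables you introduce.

0^{p+k} 1^p

Toward a contradiction, assume L is regular with pumping length p.
Take w = 0^p 1^p ∈ L (since p ≤ p ≤ 2p), with |w| = 2p ≥ p.
By the pumping lemma, w = xyz with |xy| ≤ p and y is nonempty.
Since the first p symbols of w are all 0's and |xy| ≤ p, y lies entirely in the leading 0-block: y = 0^k for some k with 1 ≤ k ≤ p.
Pump with i = 2: xy^2z = 0^{p+k} 1^p. Now n = p+k > p = m, so the condition n ≤ m fails. Thus xy^2z ∉ L.
This is a contradiction; hence L is not regular.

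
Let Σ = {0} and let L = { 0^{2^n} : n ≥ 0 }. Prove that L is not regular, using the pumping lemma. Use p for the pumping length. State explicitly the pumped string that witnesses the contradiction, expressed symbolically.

0^{2^p+k}

Suppose for contradiction that L is regular, and let p be the pumping length.
Take w = 0^{2^p} ∈ L with |w| = 2^p ≥ p.
Write w = xyz as guaranteed by the lemma, with |xy| ≤ p and |y| > 0.
Then y = 0^k for some k with 1 ≤ k ≤ p.
Pump with i = 2: xy^2z = 0^{2^p+k}. Since 1 ≤ k ≤ p < 2^p, we have 2^p < 2^p+k < 2^{p+1}, so 2^p+k is not a power of 2. So xy^2z ∉ L.
Contradiction. Therefore L is not regular.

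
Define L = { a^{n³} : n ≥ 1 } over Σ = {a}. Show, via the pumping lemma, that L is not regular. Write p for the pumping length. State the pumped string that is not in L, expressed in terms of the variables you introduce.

a^{p³+k}

Assume L is regular. Let p be the pumping length given by the pumping lemma.
Take w = a^{p³} ∈ L with |w| = p³ ≥ p.
By the pumping lemma, w = xyz with |xy| ≤ p and |y| > 0.
Then y = a^k for some k with 1 ≤ k ≤ p.
Pump with i = 2: xy^2z = a^{p³+k}. Since 1 ≤ k ≤ p, p³ < p³+k ≤ p³+p < p³+3p²+3p+1 = (p+1)³, so p³+k is not a perfect cube. So xy^2z ∉ L.
This is a contradiction; hence L is not regular.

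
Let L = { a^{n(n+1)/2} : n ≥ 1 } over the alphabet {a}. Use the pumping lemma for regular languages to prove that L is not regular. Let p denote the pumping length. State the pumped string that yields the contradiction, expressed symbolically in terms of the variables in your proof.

a^{p(p+1)/2+k}

Suppose for contradiction that L is regular, and let p be the pumping length.
Take w = a^{p(p+1)/2} ∈ L with |w| = p(p+1)/2 ≥ p.
The pumping lemma gives a decomposition w = xyz where |xy| ≤ p and |y| ≥ 1.
Then y = a^k for some k with 1 ≤ k ≤ p.
Pump with i = 2: xy^2z = a^{p(p+1)/2+k}. Since 1 ≤ k ≤ p, p(p+1)/2 < p(p+1)/2+k ≤ p(p+1)/2+p < (p+1)(p+2)/2, so p(p+1)/2+k is strictly between consecutive triangular numbers. So xy^2z ∉ L.
This is a contradiction; hence L is not regular.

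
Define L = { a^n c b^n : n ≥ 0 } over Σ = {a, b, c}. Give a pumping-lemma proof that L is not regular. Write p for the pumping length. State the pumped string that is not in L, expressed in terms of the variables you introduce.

a^{p+k} c b^p

Toward a contradiction, assume L is regular with pumping length p.
Take w = a^p c b^p ∈ L with |w| = 2p+1 ≥ p.
Write w = xyz as guaranteed by the lemma, with |xy| ≤ p and |y| > 0.
Because |xy| ≤ p and w begins with p copies of a, we have y = a^k with 1 ≤ k ≤ p.
Pump with i = 2: xy^2z = a^{p+k} c b^p, which would require p+k = p. But k ≥ 1, so xy^2z ∉ L.
Contradiction. Therefore L is not regular.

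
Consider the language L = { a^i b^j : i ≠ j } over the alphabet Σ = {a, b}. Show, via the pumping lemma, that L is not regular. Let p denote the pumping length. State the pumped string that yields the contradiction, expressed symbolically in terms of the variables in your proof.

Toward a contradiction, assume L is regular with pumping length p.
Choose w = a^p b^{p+p!}. Since p ≠ p+p!, w ∈ L; and |w| ≥ p.
Write w = xyz as guaranteed by the lemma, with |xy| ≤ p and |y| > 0.
Since the first p symbols of w are all a's and |xy| ≤ p, y lies entirely in the leading a-block: y = a^k for some k with 1 ≤ k ≤ p.
Since 1 ≤ k ≤ p, k divides p!; set t = 1 + p!/k. Then xy^t z has p + (p!/k)·k = p + p! copies of a. Now the a-count equals the b-count, so i ≠ j fails. So xy^t z = a^{p+p!} b^{p+p!} ∉ L.
This is a contradiction; hence L is not regular.

a^{p+p!} b^{p+p!}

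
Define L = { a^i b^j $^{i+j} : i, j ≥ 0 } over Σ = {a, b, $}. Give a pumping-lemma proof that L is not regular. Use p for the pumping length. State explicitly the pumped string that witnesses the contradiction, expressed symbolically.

Assume L is regular. Let p be the pumping length given by the pumping lemma.
Take w = a^p b^p $^{2p} ∈ L (with i=j=p, i+j=2p), |w| = 4p ≥ p.
Write w = xyz as guaranteed by the lemma, with |xy| ≤ p and y is nonempty.
Because |xy| ≤ p and w begins with p copies of a, we have y = a^k with 1 ≤ k ≤ p.
Consider xy^2z = a^{p+k} b^p $^{2p}. Now the a- and b-counts sum to 2p+k, but the $-count is 2p ≠ 2p+k. So xy^2z ∉ L.
Contradiction. Therefore L is not regular.

a^{p+k} b^p $^{2p}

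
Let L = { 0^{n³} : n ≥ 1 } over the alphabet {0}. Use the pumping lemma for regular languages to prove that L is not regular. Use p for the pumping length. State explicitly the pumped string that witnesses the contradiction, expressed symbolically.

0^{p³+k}

Assume L is regular; let p be its pumping constant.
Take w = 0^{p³} ∈ L with |w| = p³ ≥ p.
The pumping lemma gives a decomposition w = xyz where |xy| ≤ p and |y| > 0.
Then y = 0^k for some k with 1 ≤ k ≤ p.
Pump with i = 2: xy^2z = 0^{p³+k}. Since 1 ≤ k ≤ p, p³ < p³+k ≤ p³+p < p³+3p²+3p+1 = (p+1)³, so p³+k is not a perfect cube. So xy^2z ∉ L.
This contradicts the pumping lemma, so L is not regular.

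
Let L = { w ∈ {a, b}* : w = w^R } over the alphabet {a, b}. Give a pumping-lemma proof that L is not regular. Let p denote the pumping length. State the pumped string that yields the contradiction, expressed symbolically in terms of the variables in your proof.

a^{p+k} b a^p

Assume L is regular; let p be its pumping constant.
Take w = a^p b a^p, a palindrome of length 2p+1 ≥ p.
The pumping lemma gives a decomposition w = xyz where |xy| ≤ p and y is nonempty.
Since the first p symbols of w are all a's and |xy| ≤ p, y lies entirely in the leading a-block: y = a^k for some k with 1 ≤ k ≤ p.
Pump with i = 2: xy^2z = a^{p+k} b a^p. Its reverse is a^p b a^{p+k}, which differs from xy^2z since k ≥ 1. So xy^2z is not a palindrome and xy^2z ∉ L.
This contradicts the pumping lemma, so L is not regular.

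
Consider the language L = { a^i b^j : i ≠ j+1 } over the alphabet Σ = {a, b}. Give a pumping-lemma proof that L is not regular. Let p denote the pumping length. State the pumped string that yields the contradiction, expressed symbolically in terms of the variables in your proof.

Suppose for contradiction that L is regular, and let p be the pumping length.
Choose w = a^p b^{p+p!-1}. Since p ≠ (p+p!-1)+1 = p+p!, w ∈ L; and |w| ≥ p.
Write w = xyz as guaranteed by the lemma, with |xy| ≤ p and |y| > 0.
The first p characters of w are a's, so xy (and hence y) consists only of a's. Write y = a^k, 1 ≤ k ≤ p.
Since 1 ≤ k ≤ p, k divides p!; set t = 1 + p!/k. Then xy^t z has p + (p!/k)·k = p + p! copies of a. Now the a-count is p+p! and (b-count)+1 = (p+p!-1)+1 = p+p!, so i ≠ j+1 fails. So xy^t z = a^{p+p!} b^{p+p!-1} ∉ L.
Contradiction. Therefore L is not regular.

a^{p+p!} b^{p+p!-1}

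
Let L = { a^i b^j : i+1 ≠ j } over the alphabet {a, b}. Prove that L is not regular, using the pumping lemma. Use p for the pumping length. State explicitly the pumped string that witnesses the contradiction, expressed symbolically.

Toward a contradiction, assume L is regular with pumping length p.
Choose w = a^p b^{p+p!+1}. Since p ≠ (p+p!+1)-1 = p+p!, w ∈ L; and |w| ≥ p.
The pumping lemma gives a decomposition w = xyz where |xy| ≤ p and |y| ≥ 1.
Since the first p symbols of w are all a's and |xy| ≤ p, y lies entirely in the leading a-block: y = a^k for some k with 1 ≤ k ≤ p.
Since 1 ≤ k ≤ p, k divides p!; set t = 1 + p!/k. Then xy^t z has p + (p!/k)·k = p + p! copies of a. Now the a-count is p+p! and (b-count)-1 = (p+p!+1)-1 = p+p!, so i+1 ≠ j fails. So xy^t z = a^{p+p!} b^{p+p!+1} ∉ L.
This contradicts the pumping lemma, so L is not regular.

a^{p+p!} b^{p+p!+1}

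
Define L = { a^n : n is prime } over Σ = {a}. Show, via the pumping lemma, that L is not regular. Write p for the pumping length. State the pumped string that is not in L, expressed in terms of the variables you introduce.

Suppose for contradiction that L is regular, and let p be the pumping length.
Let q be a prime with q ≥ p+2 (infinitely many primes exist), and take w = a^q ∈ L with |w| = q ≥ p.
The pumping lemma gives a decomposition w = xyz where |xy| ≤ p and |y| ≥ 1.
Then y = a^k for some k with 1 ≤ k ≤ p.
Since 1 ≤ k ≤ p, |xz| = q-k. Pump with i = q+1: |xy^{q+1}z| = (q-k)+(q+1)k = q+qk = q(1+k), which is composite (both factors ≥ 2). So xy^{q+1}z = a^{q(1+k)} ∉ L.
Contradiction. Therefore L is not regular.

a^{q(1+k)}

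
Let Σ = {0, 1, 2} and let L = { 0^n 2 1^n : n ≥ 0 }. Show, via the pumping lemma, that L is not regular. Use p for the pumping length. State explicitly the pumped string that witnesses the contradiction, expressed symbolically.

Assume L is regular; let p be its pumping constant.
Take w = 0^p 2 1^p ∈ L with |w| = 2p+1 ≥ p.
The pumping lemma gives a decomposition w = xyz where |xy| ≤ p and |y| ≥ 1.
Because |xy| ≤ p and w begins with p copies of 0, we have y = 0^k with 1 ≤ k ≤ p.
Pump with i = 2: xy^2z = 0^{p+k} 2 1^p, which would require p+k = p. But k ≥ 1, so xy^2z ∉ L.
This contradicts the pumping lemma, so L is not regular.

0^{p+k} 2 1^p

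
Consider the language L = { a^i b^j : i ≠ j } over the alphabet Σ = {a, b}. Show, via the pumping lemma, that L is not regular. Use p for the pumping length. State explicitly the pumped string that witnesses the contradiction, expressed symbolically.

Suppose for contradiction that L is regular, and let p be the pumping length.
Choose w = a^p b^{p+p!}. Since p ≠ p+p!, w ∈ L; and |w| ≥ p.
By the pumping lemma, w = xyz with |xy| ≤ p and y is nonempty.
Since the first p symbols of w are all a's and |xy| ≤ p, y lies entirely in the leading a-block: y = a^k for some k with 1 ≤ k ≤ p.
Since 1 ≤ k ≤ p, k divides p!; set t = 1 + p!/k. Then xy^t z has p + (p!/k)·k = p + p! copies of a. Now the a-count equals the b-count, so i ≠ j fails. So xy^t z = a^{p+p!} b^{p+p!} ∉ L.
Contradiction. Therefore L is not regular.

a^{p+p!} b^{p+p!}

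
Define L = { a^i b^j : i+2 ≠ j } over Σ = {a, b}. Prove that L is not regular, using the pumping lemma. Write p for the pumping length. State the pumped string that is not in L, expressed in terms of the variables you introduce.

a^{p+p!} b^{p+p!+2}

Toward a contradiction, assume L is regular with pumping length p.
Choose w = a^p b^{p+p!+2}. Since p ≠ (p+p!+2)-2 = p+p!, w ∈ L; and |w| ≥ p.
Write w = xyz as guaranteed by the lemma, with |xy| ≤ p and |y| ≥ 1.
Because |xy| ≤ p and w begins with p copies of a, we have y = a^k with 1 ≤ k ≤ p.
Since 1 ≤ k ≤ p, k divides p!; set t = 1 + p!/k. Then xy^t z has p + (p!/k)·k = p + p! copies of a. Now the a-count is p+p! and (b-count)-2 = (p+p!+2)-2 = p+p!, so i+2 ≠ j fails. So xy^t z = a^{p+p!} b^{p+p!+2} ∉ L.
Contradiction. Therefore L is not regular.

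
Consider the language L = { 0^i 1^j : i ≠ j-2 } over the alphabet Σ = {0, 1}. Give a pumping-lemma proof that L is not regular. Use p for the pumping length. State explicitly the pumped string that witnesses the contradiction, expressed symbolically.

Toward a contradiction, assume L is regular with pumping length p.
Choose w = 0^p 1^{p+p!+2}. Since p ≠ (p+p!+2)-2 = p+p!, w ∈ L; and |w| ≥ p.
By the pumping lemma, w = xyz with |xy| ≤ p and |y| ≥ 1.
Because |xy| ≤ p and w begins with p copies of 0, we have y = 0^k with 1 ≤ k ≤ p.
Since 1 ≤ k ≤ p, k divides p!; set t = 1 + p!/k. Then xy^t z has p + (p!/k)·k = p + p! copies of 0. Now the 0-count is p+p! and (1-count)-2 = (p+p!+2)-2 = p+p!, so i ≠ j-2 fails. So xy^t z = 0^{p+p!} 1^{p+p!+2} ∉ L.
This contradicts the pumping lemma, so L is not regular.

0^{p+p!} 1^{p+p!+2}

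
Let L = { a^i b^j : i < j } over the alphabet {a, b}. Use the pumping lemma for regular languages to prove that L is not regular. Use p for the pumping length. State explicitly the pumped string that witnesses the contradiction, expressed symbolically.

Assume L is regular; let p be its pumping constant.
Choose w = a^p b^{p+1} ∈ L, with |w| = 2p+1 ≥ p.
The pumping lemma gives a decomposition w = xyz where |xy| ≤ p and |y| ≥ 1.
Because |xy| ≤ p and w begins with p copies of a, we have y = a^k with 1 ≤ k ≤ p.
Consider xy^2z = a^{p+k} b^{p+1}. Since k ≥ 1, the a-count p+k is at least p+1, so i < j fails; thus xy^2z ∉ L.
Contradiction. Therefore L is not regular.

a^{p+k} b^{p+1}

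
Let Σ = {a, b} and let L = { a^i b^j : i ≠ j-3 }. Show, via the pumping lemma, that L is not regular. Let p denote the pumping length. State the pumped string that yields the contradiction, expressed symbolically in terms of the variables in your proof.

Toward a contradiction, assume L is regular with pumping length p.
Choose w = a^p b^{p+p!+3}. Since p ≠ (p+p!+3)-3 = p+p!, w ∈ L; and |w| ≥ p.
The pumping lemma gives a decomposition w = xyz where |xy| ≤ p and y is nonempty.
The first p characters of w are a's, so xy (and hence y) consists only of a's. Write y = a^k, 1 ≤ k ≤ p.
Since 1 ≤ k ≤ p, k divides p!; set t = 1 + p!/k. Then xy^t z has p + (p!/k)·k = p + p! copies of a. Now the a-count is p+p! and (b-count)-3 = (p+p!+3)-3 = p+p!, so i ≠ j-3 fails. So xy^t z = a^{p+p!} b^{p+p!+3} ∉ L.
This contradicts the pumping lemma, so L is not regular.

a^{p+p!} b^{p+p!+3}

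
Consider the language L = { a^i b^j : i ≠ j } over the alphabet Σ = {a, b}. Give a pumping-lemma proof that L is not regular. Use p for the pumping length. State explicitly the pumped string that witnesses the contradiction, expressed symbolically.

a^{p+p!} b^{p+p!}

Assume L is regular. Let p be the pumping length given by the pumping lemma.
Choose w = a^p b^{p+p!}. Since p ≠ p+p!, w ∈ L; and |w| ≥ p.
The pumping lemma gives a decomposition w = xyz where |xy| ≤ p and |y| ≥ 1.
Because |xy| ≤ p and w begins with p copies of a, we have y = a^k with 1 ≤ k ≤ p.
Since 1 ≤ k ≤ p, k divides p!; set t = 1 + p!/k. Then xy^t z has p + (p!/k)·k = p + p! copies of a. Now the a-count equals the b-count, so i ≠ j fails. So xy^t z = a^{p+p!} b^{p+p!} ∉ L.
This is a contradiction; hence L is not regular.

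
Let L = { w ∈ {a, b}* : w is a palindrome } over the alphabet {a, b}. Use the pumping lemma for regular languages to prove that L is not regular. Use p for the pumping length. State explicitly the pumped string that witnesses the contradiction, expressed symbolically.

a^{p+k} b a^p

Assume L is regular. Let p be the pumping length given by the pumping lemma.
Take w = a^p b a^p, a palindrome of length 2p+1 ≥ p.
Write w = xyz as guaranteed by the lemma, with |xy| ≤ p and |y| ≥ 1.
The first p characters of w are a's, so xy (and hence y) consists only of a's. Write y = a^k, 1 ≤ k ≤ p.
Pump with i = 2: xy^2z = a^{p+k} b a^p. Its reverse is a^p b a^{p+k}, which differs from xy^2z since k ≥ 1. So xy^2z is not a palindrome and xy^2z ∉ L.
This contradicts the pumping lemma, so L is not regular.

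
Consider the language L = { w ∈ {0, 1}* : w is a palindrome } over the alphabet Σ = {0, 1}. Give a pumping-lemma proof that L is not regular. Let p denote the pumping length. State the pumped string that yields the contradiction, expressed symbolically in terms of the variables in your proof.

0^{p+k} 1 0^p

Assume L is regular; let p be its pumping constant.
Take w = 0^p 1 0^p, a palindrome of length 2p+1 ≥ p.
Write w = xyz as guaranteed by the lemma, with |xy| ≤ p and |y| > 0.
Because |xy| ≤ p and w begins with p copies of 0, we have y = 0^k with 1 ≤ k ≤ p.
Pump with i = 2: xy^2z = 0^{p+k} 1 0^p. Its reverse is 0^p 1 0^{p+k}, which differs from xy^2z since k ≥ 1. So xy^2z is not a palindrome and xy^2z ∉ L.
Contradiction. Therefore L is not regular.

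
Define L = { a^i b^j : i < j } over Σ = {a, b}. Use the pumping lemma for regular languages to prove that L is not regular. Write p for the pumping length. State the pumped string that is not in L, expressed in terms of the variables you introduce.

Toward a contradiction, assume L is regular with pumping length p.
Choose w = a^p b^{p+1} ∈ L, with |w| = 2p+1 ≥ p.
The pumping lemma gives a decomposition w = xyz where |xy| ≤ p and y is nonempty.
Because |xy| ≤ p and w begins with p copies of a, we have y = a^k with 1 ≤ k ≤ p.
Consider xy^2z = a^{p+k} b^{p+1}. Since k ≥ 1, the a-count p+k is at least p+1, so i < j fails; thus xy^2z ∉ L.
This contradicts the pumping lemma, so L is not regular.

a^{p+k} b^{p+1}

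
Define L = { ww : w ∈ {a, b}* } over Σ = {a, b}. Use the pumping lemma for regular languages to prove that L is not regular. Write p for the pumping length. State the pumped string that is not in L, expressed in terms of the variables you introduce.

Assume L is regular; let p be its pumping constant.
Take w = a^p b^p a^p b^p = uu where u = a^pb^p; then w ∈ L and |w| = 4p ≥ p.
Write w = xyz as guaranteed by the lemma, with |xy| ≤ p and |y| > 0.
Since the first p symbols of w are all a's and |xy| ≤ p, y lies entirely in the leading a-block: y = a^k for some k with 1 ≤ k ≤ p.
Pump with i = 2: xy^2z = a^{p+k} b^p a^p b^p, of length 4p+k. Suppose this equals vv. The string starts with a and ends with b, so v does too; thus the boundary between the two copies of v is a b→a transition. There is exactly one such transition, at position 2p+k, so |v| = 2p+k and |vv| = 4p+2k ≠ 4p+k since k ≥ 1. So xy^2z ∉ L.
This contradicts the pumping lemma, so L is not regular.

a^{p+k} b^p a^p b^p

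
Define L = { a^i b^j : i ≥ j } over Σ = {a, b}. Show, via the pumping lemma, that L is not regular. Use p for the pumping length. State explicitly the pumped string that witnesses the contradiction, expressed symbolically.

a^{p-k} b^p

Toward a contradiction, assume L is regular with pumping length p.
Choose w = a^p b^p ∈ L, with |w| = 2p ≥ p.
By the pumping lemma, w = xyz with |xy| ≤ p and y is nonempty.
The first p characters of w are a's, so xy (and hence y) consists only of a's. Write y = a^k, 1 ≤ k ≤ p.
Consider xy^0z = xz = a^{p-k} b^p. Since k ≥ 1, the a-count p-k is less than p, so i ≥ j fails; thus xz ∉ L.
This is a contradiction; hence L is not regular.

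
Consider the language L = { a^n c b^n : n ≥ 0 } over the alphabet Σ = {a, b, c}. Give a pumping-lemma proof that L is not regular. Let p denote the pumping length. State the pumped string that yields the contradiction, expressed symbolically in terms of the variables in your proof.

a^{p+k} c b^p

Assume L is regular; let p be its pumping constant.
Take w = a^p c b^p ∈ L with |w| = 2p+1 ≥ p.
The pumping lemma gives a decomposition w = xyz where |xy| ≤ p and y is nonempty.
Because |xy| ≤ p and w begins with p copies of a, we have y = a^k with 1 ≤ k ≤ p.
Pump with i = 2: xy^2z = a^{p+k} c b^p, which would require p+k = p. But k ≥ 1, so xy^2z ∉ L.
Contradiction. Therefore L is not regular.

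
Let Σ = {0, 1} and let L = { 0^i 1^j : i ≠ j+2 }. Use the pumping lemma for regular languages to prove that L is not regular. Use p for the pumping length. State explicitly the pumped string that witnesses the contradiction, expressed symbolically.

0^{p+p!} 1^{p+p!-2}

Assume L is regular; let p be its pumping constant.
Choose w = 0^p 1^{p+p!-2}. Since p ≠ (p+p!-2)+2 = p+p!, w ∈ L; and |w| ≥ p.
Write w = xyz as guaranteed by the lemma, with |xy| ≤ p and y is nonempty.
Since the first p symbols of w are all 0's and |xy| ≤ p, y lies entirely in the leading 0-block: y = 0^k for some k with 1 ≤ k ≤ p.
Since 1 ≤ k ≤ p, k divides p!; set t = 1 + p!/k. Then xy^t z has p + (p!/k)·k = p + p! copies of 0. Now the 0-count is p+p! and (1-count)+2 = (p+p!-2)+2 = p+p!, so i ≠ j+2 fails. So xy^t z = 0^{p+p!} 1^{p+p!-2} ∉ L.
This contradicts the pumping lemma, so L is not regular.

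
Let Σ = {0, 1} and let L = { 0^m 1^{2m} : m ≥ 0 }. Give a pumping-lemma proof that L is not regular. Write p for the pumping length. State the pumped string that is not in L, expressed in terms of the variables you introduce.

0^{p+k} 1^{2p}

Suppose for contradiction that L is regular, and let p be the pumping length.
Let w = 0^p 1^{2p} ∈ L; note |w| = 3p ≥ p.
Write w = xyz as guaranteed by the lemma, with |xy| ≤ p and |y| > 0.
Because |xy| ≤ p and w begins with p copies of 0, we have y = 0^k with 1 ≤ k ≤ p.
Pump with i = 2: xy^2z = 0^{p+k} 1^{2p}. For this to lie in L we would need 2p = 2(p+k), which forces k = 0. But k ≥ 1, so xy^2z ∉ L.
Contradiction. Therefore L is not regular.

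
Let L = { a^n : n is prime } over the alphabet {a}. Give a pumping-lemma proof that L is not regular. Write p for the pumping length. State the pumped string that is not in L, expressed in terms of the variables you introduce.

Assume L is regular; let p be its pumping constant.
Let q be a prime with q ≥ p+2 (infinitely many primes exist), and take w = a^q ∈ L with |w| = q ≥ p.
The pumping lemma gives a decomposition w = xyz where |xy| ≤ p and y is nonempty.
Then y = a^k for some k with 1 ≤ k ≤ p.
Since 1 ≤ k ≤ p, |xz| = q-k. Pump with i = q+1: |xy^{q+1}z| = (q-k)+(q+1)k = q+qk = q(1+k), which is composite (both factors ≥ 2). So xy^{q+1}z = a^{q(1+k)} ∉ L.
This contradicts the pumping lemma, so L is not regular.

a^{q(1+k)}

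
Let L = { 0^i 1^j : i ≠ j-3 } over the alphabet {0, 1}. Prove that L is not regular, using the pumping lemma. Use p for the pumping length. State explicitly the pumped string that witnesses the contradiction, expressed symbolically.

0^{p+p!} 1^{p+p!+3}

Assume L is regular; let p be its pumping constant.
Choose w = 0^p 1^{p+p!+3}. Since p ≠ (p+p!+3)-3 = p+p!, w ∈ L; and |w| ≥ p.
Write w = xyz as guaranteed by the lemma, with |xy| ≤ p and |y| ≥ 1.
Because |xy| ≤ p and w begins with p copies of 0, we have y = 0^k with 1 ≤ k ≤ p.
Since 1 ≤ k ≤ p, k divides p!; set t = 1 + p!/k. Then xy^t z has p + (p!/k)·k = p + p! copies of 0. Now the 0-count is p+p! and (1-count)-3 = (p+p!+3)-3 = p+p!, so i ≠ j-3 fails. So xy^t z = 0^{p+p!} 1^{p+p!+3} ∉ L.
This contradicts the pumping lemma, so L is not regular.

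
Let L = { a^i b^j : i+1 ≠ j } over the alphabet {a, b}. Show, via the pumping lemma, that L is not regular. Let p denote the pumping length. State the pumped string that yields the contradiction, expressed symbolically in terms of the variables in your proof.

a^{p+p!} b^{p+p!+1}

Assume L is regular; let p be its pumping constant.
Choose w = a^p b^{p+p!+1}. Since p ≠ (p+p!+1)-1 = p+p!, w ∈ L; and |w| ≥ p.
By the pumping lemma, w = xyz with |xy| ≤ p and y is nonempty.
The first p characters of w are a's, so xy (and hence y) consists only of a's. Write y = a^k, 1 ≤ k ≤ p.
Since 1 ≤ k ≤ p, k divides p!; set t = 1 + p!/k. Then xy^t z has p + (p!/k)·k = p + p! copies of a. Now the a-count is p+p! and (b-count)-1 = (p+p!+1)-1 = p+p!, so i+1 ≠ j fails. So xy^t z = a^{p+p!} b^{p+p!+1} ∉ L.
This is a contradiction; hence L is not regular.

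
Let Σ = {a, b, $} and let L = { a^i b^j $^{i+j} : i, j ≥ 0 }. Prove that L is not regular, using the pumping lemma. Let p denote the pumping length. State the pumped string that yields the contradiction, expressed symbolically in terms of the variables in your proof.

a^{p+k} b^p $^{2p}

Toward a contradiction, assume L is regular with pumping length p.
Take w = a^p b^p $^{2p} ∈ L (with i=j=p, i+j=2p), |w| = 4p ≥ p.
By the pumping lemma, w = xyz with |xy| ≤ p and y is nonempty.
The first p characters of w are a's, so xy (and hence y) consists only of a's. Write y = a^k, 1 ≤ k ≤ p.
Consider xy^2z = a^{p+k} b^p $^{2p}. Now the a- and b-counts sum to 2p+k, but the $-count is 2p ≠ 2p+k. So xy^2z ∉ L.
This is a contradiction; hence L is not regular.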